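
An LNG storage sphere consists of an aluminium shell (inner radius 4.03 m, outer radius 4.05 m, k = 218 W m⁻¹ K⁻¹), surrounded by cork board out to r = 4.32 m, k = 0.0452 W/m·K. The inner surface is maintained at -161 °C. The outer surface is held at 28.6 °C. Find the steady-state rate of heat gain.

Treat each layer as a resistance in series:
  R_aluminium = (1/4.03 − 1/4.05)/(4πk) = 0.001225/(4π·218) = 4.473×10^-7 K/W
  R_cork board = (1/4.05 − 1/4.32)/(4πk) = 0.01543/(4π·0.0452) = 0.02717 K/W
ΣR = 4.473×10^-7 + 0.02717 = 0.02717 K/W
Q = ΔT/ΣR = (-161 °C − 28.6 °C)/0.02717 = -6980 W
(Negative Q ⇒ heat flows inward; heat gain = 6980 W.)

Q = 6980 W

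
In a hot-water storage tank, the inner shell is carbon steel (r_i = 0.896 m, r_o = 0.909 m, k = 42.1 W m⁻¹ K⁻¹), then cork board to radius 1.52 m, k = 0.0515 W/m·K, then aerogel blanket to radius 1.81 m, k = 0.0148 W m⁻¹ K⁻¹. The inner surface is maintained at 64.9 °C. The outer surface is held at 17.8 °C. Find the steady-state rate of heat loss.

Q = 37.7 W

Resistance network (inner→outer):
  R_carbon steel = (1/0.896 − 1/0.909)/(4πk) = 0.01596/(4π·42.1) = 3.017×10^-5 K/W
  R_cork board = (1/0.909 − 1/1.52)/(4πk) = 0.4422/(4π·0.0515) = 0.6833 K/W
  R_aerogel blanket = (1/1.52 − 1/1.81)/(4πk) = 0.1054/(4π·0.0148) = 0.5668 K/W
ΣR = 3.017×10^-5 + 0.6833 + 0.5668 = 1.250 K/W
Q = ΔT/ΣR = (64.9 °C − 17.8 °C)/1.250 = 37.7 W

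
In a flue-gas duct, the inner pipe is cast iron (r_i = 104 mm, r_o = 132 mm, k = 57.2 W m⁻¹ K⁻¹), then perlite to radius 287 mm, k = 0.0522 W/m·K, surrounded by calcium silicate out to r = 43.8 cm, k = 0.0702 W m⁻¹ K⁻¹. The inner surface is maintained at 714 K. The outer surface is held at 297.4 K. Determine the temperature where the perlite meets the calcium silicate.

T = 417 K

Treat each layer as a resistance in series:
  R'_cast iron = ln(0.132/0.104)/(2πk) = 0.2384/(2π·57.2) = 6.634×10^-4 m·K/W
  R'_perlite = ln(0.287/0.132)/(2πk) = 0.7767/(2π·0.0522) = 2.368 m·K/W
  R'_calcium silicate = ln(0.438/0.287)/(2πk) = 0.4227/(2π·0.0702) = 0.9584 m·K/W
ΣR = 6.634×10^-4 + 2.368 + 0.9584 = 3.327 m·K/W
Q' = ΔT/ΣR = (714 K − 297.4 K)/3.327 = 125.2 W/m
From the inner boundary to the perlite/calcium silicate interface, ΣR_partial = 2.369 m·K/W.
T_interface = T_in − Q'·ΣR_partial = 714 K − (125.2)(2.369) = 417 K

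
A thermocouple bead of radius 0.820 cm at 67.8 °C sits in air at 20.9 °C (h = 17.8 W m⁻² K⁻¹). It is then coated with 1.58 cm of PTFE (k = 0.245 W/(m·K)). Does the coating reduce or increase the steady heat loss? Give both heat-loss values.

increases: 0.705 → 1.39 W

Critical radius for a sphere: r_cr = 2k/h = 0.0275 m = 2.75 cm.
Outer radius after coating: r₂ = 0.00820 + 0.0158 = 0.02400 m.
Since r₁ < r_cr and r₂ ≤ r_cr, the coating moves toward the maximum at r_cr — heat loss rises.
Bare: R = 1/(4πr₁²h) = 66.49 K/W; Q = 46.9/66.49 = 0.705 W.
Coated: R = R_cond + R_conv = 33.84 K/W; Q = 46.9/33.84 = 1.39 W.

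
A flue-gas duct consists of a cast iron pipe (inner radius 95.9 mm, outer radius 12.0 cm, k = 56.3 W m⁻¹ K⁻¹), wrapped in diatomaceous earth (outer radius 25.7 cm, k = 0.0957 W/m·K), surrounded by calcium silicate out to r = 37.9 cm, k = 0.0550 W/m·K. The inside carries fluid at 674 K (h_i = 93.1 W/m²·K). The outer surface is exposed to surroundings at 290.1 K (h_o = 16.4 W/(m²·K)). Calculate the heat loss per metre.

Series thermal resistances, inner to outer:
  R'_conv,in = 1/(2πr h) = 1/(2π·0.0959·93.1) = 0.01783 m·K/W
  R'_cast iron = ln(0.120/0.0959)/(2πk) = 0.2242/(2π·56.3) = 6.338×10^-4 m·K/W
  R'_diatomaceous earth = ln(0.257/0.120)/(2πk) = 0.7616/(2π·0.0957) = 1.267 m·K/W
  R'_calcium silicate = ln(0.379/0.257)/(2πk) = 0.3885/(2π·0.0550) = 1.124 m·K/W
  R'_conv,out = 1/(2πr h) = 1/(2π·0.379·16.4) = 0.02561 m·K/W
ΣR = 0.01783 + 6.338×10^-4 + 1.267 + 1.124 + 0.02561 = 2.435 m·K/W
Q' = ΔT/ΣR = (674 K − 290.1 K)/2.435 = 158 W/m

Q' = 158 W/m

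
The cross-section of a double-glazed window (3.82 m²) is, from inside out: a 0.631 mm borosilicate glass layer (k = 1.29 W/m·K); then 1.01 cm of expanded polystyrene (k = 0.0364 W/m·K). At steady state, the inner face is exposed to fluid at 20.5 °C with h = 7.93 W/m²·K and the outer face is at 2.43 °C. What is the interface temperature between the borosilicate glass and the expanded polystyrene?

T = 14.8 °C

Treat each layer as a resistance in series:
  R_conv,in = 1/(hA) = 1/(7.93·3.82) = 0.03301 K/W
  R_borosilicate glass = L/(kA) = 6.31×10^-4/(1.29·3.82) = 1.280×10^-4 K/W
  R_expanded polystyrene = L/(kA) = 0.0101/(0.0364·3.82) = 0.07264 K/W
ΣR = 0.03301 + 1.280×10^-4 + 0.07264 = 0.1058 K/W
Q = ΔT/ΣR = (20.5 °C − 2.43 °C)/0.1058 = 170.8 W
From the inner boundary to the borosilicate glass/expanded polystyrene interface, ΣR_partial = 0.03314 K/W.
T_interface = T_in − Q·ΣR_partial = 20.5 °C − (170.8)(0.03314) = 14.8 °C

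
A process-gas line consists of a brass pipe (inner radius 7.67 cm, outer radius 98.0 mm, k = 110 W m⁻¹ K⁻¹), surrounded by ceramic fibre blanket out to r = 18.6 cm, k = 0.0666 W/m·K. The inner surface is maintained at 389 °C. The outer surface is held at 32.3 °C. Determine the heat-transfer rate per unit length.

Q' = 233 W/m

Resistance network (inner→outer):
  R'_brass = ln(0.0980/0.0767)/(2πk) = 0.2451/(2π·110) = 3.546×10^-4 m·K/W
  R'_ceramic fibre blanket = ln(0.186/0.0980)/(2πk) = 0.6408/(2π·0.0666) = 1.531 m·K/W
ΣR = 3.546×10^-4 + 1.531 = 1.531 m·K/W
Q' = ΔT/ΣR = (389 °C − 32.3 °C)/1.531 = 233 W/m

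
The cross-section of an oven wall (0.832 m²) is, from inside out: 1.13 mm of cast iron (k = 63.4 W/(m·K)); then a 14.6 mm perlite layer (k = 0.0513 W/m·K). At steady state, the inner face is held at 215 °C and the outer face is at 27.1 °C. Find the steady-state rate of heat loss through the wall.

Series thermal resistances, inner to outer:
  R_cast iron = L/(kA) = 0.00113/(63.4·0.832) = 2.142×10^-5 K/W
  R_perlite = L/(kA) = 0.0146/(0.0513·0.832) = 0.3421 K/W
ΣR = 2.142×10^-5 + 0.3421 = 0.3421 K/W
Q = ΔT/ΣR = (215 °C − 27.1 °C)/0.3421 = 549 W

Q = 549 W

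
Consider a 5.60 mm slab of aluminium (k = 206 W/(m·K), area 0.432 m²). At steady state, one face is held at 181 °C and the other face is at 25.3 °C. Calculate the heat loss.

Q = 2470 kW

Q = kA·ΔT/L = 206 × 0.432 × |181 °C − 25.3 °C| / 0.00560 = 2.47×10^6 W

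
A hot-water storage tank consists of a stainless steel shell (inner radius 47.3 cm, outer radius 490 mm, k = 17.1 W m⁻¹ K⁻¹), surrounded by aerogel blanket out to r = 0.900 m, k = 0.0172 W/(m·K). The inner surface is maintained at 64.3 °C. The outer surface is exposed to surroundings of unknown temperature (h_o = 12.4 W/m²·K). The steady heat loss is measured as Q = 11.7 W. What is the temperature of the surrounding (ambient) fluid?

T_out = 13.9 °C

Series resistances:
  R_stainless steel = (1/0.473 − 1/0.490)/(4πk) = 0.07335/(4π·17.1) = 3.413×10^-4 K/W
  R_aerogel blanket = (1/0.490 − 1/0.900)/(4πk) = 0.9297/(4π·0.0172) = 4.301 K/W
  R_conv,out = 1/(4πr²h) = 1/(4π·0.900²·12.4) = 0.007923 K/W
ΣR = 4.310 K/W
ΔT = Q·ΣR = 11.7 × 4.310 = 50.43 K
Heat flows outward, so T_out = T_in − ΔT = 64.3 − 50.43 = 13.9 °C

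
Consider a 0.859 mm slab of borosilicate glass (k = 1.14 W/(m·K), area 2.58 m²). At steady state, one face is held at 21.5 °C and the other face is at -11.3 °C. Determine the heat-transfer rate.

Q = 112 kW

Q = kA·ΔT/L = 1.14 × 2.58 × |21.5 °C − -11.3 °C| / 8.59×10^-4 = 1.12×10^5 W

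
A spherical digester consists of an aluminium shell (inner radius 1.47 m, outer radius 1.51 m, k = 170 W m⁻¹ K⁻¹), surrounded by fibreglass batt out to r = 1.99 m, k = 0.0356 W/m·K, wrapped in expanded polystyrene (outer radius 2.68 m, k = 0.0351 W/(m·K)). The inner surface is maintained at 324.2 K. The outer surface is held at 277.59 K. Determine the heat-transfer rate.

Treat each layer as a resistance in series:
  R_aluminium = (1/1.47 − 1/1.51)/(4πk) = 0.01802/(4π·170) = 8.435×10^-6 K/W
  R_fibreglass batt = (1/1.51 − 1/1.99)/(4πk) = 0.1597/(4π·0.0356) = 0.3571 K/W
  R_expanded polystyrene = (1/1.99 − 1/2.68)/(4πk) = 0.1294/(4π·0.0351) = 0.2933 K/W
ΣR = 8.435×10^-6 + 0.3571 + 0.2933 = 0.6504 K/W
Q = ΔT/ΣR = (324.2 K − 277.59 K)/0.6504 = 71.7 W

Q = 71.7 W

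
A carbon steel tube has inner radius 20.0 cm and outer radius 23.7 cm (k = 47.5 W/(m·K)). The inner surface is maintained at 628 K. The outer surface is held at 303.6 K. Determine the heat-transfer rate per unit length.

Q' = 5.70×10^5 W/m

Q' = 2πk·ΔT/ln(r₂/r₁) = 2π × 47.5 × 324.4 / ln(0.237/0.200) = 5.70×10^5 W/m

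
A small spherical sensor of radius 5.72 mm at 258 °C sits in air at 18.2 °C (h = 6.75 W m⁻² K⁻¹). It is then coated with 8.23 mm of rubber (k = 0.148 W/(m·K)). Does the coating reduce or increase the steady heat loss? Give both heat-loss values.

Critical radius for a sphere: r_cr = 2k/h = 0.0439 m = 4.39 cm.
Outer radius after coating: r₂ = 0.00572 + 0.00823 = 0.01395 m.
Since r₁ < r_cr and r₂ ≤ r_cr, the coating moves toward the maximum at r_cr — heat loss rises.
Bare: R = 1/(4πr₁²h) = 360.3 K/W; Q = 239.8/360.3 = 0.666 W.
Coated: R = R_cond + R_conv = 116.0 K/W; Q = 239.8/116.0 = 2.07 W.

increases: 0.666 → 2.07 W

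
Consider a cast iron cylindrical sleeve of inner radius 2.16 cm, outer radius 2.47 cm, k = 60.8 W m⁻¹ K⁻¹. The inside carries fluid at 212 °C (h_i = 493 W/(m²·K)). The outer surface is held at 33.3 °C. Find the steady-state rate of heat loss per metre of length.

Q' = 11.7 kW/m

Resistance network (inner→outer):
  R'_conv,in = 1/(2πr h) = 1/(2π·0.0216·493) = 0.01495 m·K/W
  R'_cast iron = ln(0.0247/0.0216)/(2πk) = 0.1341/(2π·60.8) = 3.511×10^-4 m·K/W
ΣR = 0.01495 + 3.511×10^-4 = 0.01530 m·K/W
Q' = ΔT/ΣR = (212 °C − 33.3 °C)/0.01530 = 11700 W/m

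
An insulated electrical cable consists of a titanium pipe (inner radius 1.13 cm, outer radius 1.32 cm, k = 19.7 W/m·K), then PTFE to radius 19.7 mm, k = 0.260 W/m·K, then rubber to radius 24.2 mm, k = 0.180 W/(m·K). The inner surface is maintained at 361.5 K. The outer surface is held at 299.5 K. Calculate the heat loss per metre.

Treat each layer as a resistance in series:
  R'_titanium = ln(0.0132/0.0113)/(2πk) = 0.1554/(2π·19.7) = 0.001256 m·K/W
  R'_PTFE = ln(0.0197/0.0132)/(2πk) = 0.4004/(2π·0.260) = 0.2451 m·K/W
  R'_rubber = ln(0.0242/0.0197)/(2πk) = 0.2057/(2π·0.180) = 0.1819 m·K/W
ΣR = 0.001256 + 0.2451 + 0.1819 = 0.4283 m·K/W
Q' = ΔT/ΣR = (361.5 K − 299.5 K)/0.4283 = 145 W/m

Q' = 145 W/m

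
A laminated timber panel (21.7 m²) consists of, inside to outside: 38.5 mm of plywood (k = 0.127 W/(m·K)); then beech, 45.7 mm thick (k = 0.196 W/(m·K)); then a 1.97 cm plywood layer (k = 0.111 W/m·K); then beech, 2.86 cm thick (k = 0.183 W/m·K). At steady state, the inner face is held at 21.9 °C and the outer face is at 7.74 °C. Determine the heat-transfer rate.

Q = 353 W

Resistance network (inner→outer):
  R_plywood = L/(kA) = 0.0385/(0.127·21.7) = 0.01397 K/W
  R_beech = L/(kA) = 0.0457/(0.196·21.7) = 0.01074 K/W
  R_plywood = L/(kA) = 0.0197/(0.111·21.7) = 0.008179 K/W
  R_beech = L/(kA) = 0.0286/(0.183·21.7) = 0.007202 K/W
ΣR = 0.01397 + 0.01074 + 0.008179 + 0.007202 = 0.04009 K/W
Q = ΔT/ΣR = (21.9 °C − 7.74 °C)/0.04009 = 353 W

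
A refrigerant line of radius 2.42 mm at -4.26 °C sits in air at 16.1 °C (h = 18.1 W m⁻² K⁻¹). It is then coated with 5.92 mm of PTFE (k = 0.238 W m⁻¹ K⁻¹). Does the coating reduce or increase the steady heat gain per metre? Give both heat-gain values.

Critical radius for a cylinder: r_cr = k/h = 0.0131 m = 1.31 cm.
Outer radius after coating: r₂ = 0.00242 + 0.00592 = 0.00834 m.
Since r₁ < r_cr and r₂ ≤ r_cr, the coating moves toward the maximum at r_cr — heat gain rises.
Bare: R = 1/(2πr₁h) = 3.634 m·K/W; Q = 20.36/3.634 = 5.60 W/m.
Coated: R = R_cond + R_conv = 1.882 m·K/W; Q = 20.36/1.882 = 10.8 W/m.

increases: 5.60 → 10.8 W/m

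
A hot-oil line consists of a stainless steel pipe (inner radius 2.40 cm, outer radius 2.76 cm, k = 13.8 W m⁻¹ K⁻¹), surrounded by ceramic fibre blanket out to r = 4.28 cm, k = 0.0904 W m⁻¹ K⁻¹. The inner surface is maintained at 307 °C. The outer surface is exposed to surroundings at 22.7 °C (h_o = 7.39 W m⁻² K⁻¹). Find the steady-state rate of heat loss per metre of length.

Series thermal resistances, inner to outer:
  R'_stainless steel = ln(0.0276/0.0240)/(2πk) = 0.1398/(2π·13.8) = 0.001612 m·K/W
  R'_ceramic fibre blanket = ln(0.0428/0.0276)/(2πk) = 0.4387/(2π·0.0904) = 0.7724 m·K/W
  R'_conv,out = 1/(2πr h) = 1/(2π·0.0428·7.39) = 0.5032 m·K/W
ΣR = 0.001612 + 0.7724 + 0.5032 = 1.277 m·K/W
Q' = ΔT/ΣR = (307 °C − 22.7 °C)/1.277 = 223 W/m

Q' = 223 W/m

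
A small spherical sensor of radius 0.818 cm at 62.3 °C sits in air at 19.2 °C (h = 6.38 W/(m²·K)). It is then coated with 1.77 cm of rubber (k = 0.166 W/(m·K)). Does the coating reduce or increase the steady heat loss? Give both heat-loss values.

Critical radius for a sphere: r_cr = 2k/h = 0.0520 m = 5.20 cm.
Outer radius after coating: r₂ = 0.00818 + 0.0177 = 0.02588 m.
Since r₁ < r_cr and r₂ ≤ r_cr, the coating moves toward the maximum at r_cr — heat loss rises.
Bare: R = 1/(4πr₁²h) = 186.4 K/W; Q = 43.1/186.4 = 0.231 W.
Coated: R = R_cond + R_conv = 58.70 K/W; Q = 43.1/58.70 = 0.734 W.

increases: 0.231 → 0.734 W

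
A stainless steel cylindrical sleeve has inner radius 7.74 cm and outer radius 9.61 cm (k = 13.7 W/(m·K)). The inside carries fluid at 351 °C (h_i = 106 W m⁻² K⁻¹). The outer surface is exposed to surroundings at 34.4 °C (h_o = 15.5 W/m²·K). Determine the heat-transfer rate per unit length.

Treat each layer as a resistance in series:
  R'_conv,in = 1/(2πr h) = 1/(2π·0.0774·106) = 0.01940 m·K/W
  R'_stainless steel = ln(0.0961/0.0774)/(2πk) = 0.2164/(2π·13.7) = 0.002514 m·K/W
  R'_conv,out = 1/(2πr h) = 1/(2π·0.0961·15.5) = 0.1068 m·K/W
ΣR = 0.01940 + 0.002514 + 0.1068 = 0.1287 m·K/W
Q' = ΔT/ΣR = (351 °C − 34.4 °C)/0.1287 = 2460 W/m

Q' = 2460 W/m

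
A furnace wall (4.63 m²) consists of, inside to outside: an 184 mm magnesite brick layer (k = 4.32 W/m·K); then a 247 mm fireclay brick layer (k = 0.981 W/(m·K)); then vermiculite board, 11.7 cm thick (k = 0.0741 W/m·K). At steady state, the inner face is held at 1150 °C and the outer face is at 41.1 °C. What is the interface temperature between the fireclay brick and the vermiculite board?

Resistance network (inner→outer):
  R_magnesite brick = L/(kA) = 0.184/(4.32·4.63) = 0.009199 K/W
  R_fireclay brick = L/(kA) = 0.247/(0.981·4.63) = 0.05438 K/W
  R_vermiculite board = L/(kA) = 0.117/(0.0741·4.63) = 0.3410 K/W
ΣR = 0.009199 + 0.05438 + 0.3410 = 0.4046 K/W
Q = ΔT/ΣR = (1150 °C − 41.1 °C)/0.4046 = 2741 W
From the inner boundary to the fireclay brick/vermiculite board interface, ΣR_partial = 0.06358 K/W.
T_interface = T_in − Q·ΣR_partial = 1150 °C − (2741)(0.06358) = 976 °C

T = 976 °C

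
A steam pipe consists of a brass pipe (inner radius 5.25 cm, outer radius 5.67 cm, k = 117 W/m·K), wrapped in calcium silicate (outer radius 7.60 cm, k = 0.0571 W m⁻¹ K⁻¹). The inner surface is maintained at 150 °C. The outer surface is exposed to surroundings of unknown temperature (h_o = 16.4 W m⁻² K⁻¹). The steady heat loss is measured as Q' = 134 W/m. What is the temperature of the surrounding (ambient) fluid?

Sum the resistances:
  R'_brass = ln(0.0567/0.0525)/(2πk) = 0.07696/(2π·117) = 1.047×10^-4 m·K/W
  R'_calcium silicate = ln(0.0760/0.0567)/(2πk) = 0.2930/(2π·0.0571) = 0.8166 m·K/W
  R'_conv,out = 1/(2πr h) = 1/(2π·0.0760·16.4) = 0.1277 m·K/W
ΣR = 0.9444 m·K/W
ΔT = Q'·ΣR = 134 × 0.9444 = 126.5 K
Heat flows outward, so T_out = T_in − ΔT = 150 − 126.5 = 23.5 °C

T_out = 23.5 °C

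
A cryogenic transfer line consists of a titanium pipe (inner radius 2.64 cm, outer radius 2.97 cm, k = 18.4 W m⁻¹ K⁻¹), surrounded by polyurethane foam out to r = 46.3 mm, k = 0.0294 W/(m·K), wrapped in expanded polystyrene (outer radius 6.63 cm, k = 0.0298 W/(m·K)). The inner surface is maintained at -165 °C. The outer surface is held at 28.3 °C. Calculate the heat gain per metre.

Q' = 44.7 W/m

Series thermal resistances, inner to outer:
  R'_titanium = ln(0.0297/0.0264)/(2πk) = 0.1178/(2π·18.4) = 0.001019 m·K/W
  R'_polyurethane foam = ln(0.0463/0.0297)/(2πk) = 0.4440/(2π·0.0294) = 2.404 m·K/W
  R'_expanded polystyrene = ln(0.0663/0.0463)/(2πk) = 0.3590/(2π·0.0298) = 1.918 m·K/W
ΣR = 0.001019 + 2.404 + 1.918 = 4.323 m·K/W
Q' = ΔT/ΣR = (-165 °C − 28.3 °C)/4.323 = -44.7 W/m
(Negative Q' ⇒ heat flows inward; heat gain = 44.7 W/m.)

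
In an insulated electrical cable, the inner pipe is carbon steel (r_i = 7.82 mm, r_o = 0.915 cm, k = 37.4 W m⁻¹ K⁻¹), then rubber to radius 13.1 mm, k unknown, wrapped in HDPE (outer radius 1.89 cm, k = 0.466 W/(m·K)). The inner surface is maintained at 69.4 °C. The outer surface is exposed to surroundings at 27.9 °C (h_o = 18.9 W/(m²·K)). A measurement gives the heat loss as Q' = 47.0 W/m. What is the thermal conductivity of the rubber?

k = 0.183 W/m·K

ΣR = ΔT/Q' = |69.4 − 27.9|/47.0 = 0.8830 m·K/W
Known resistances:
  R'_carbon steel = ln(0.00915/0.00782)/(2πk) = 0.1571/(2π·37.4) = 6.684×10^-4 m·K/W
  R'_HDPE = ln(0.0189/0.0131)/(2πk) = 0.3665/(2π·0.466) = 0.1252 m·K/W
  R'_conv,out = 1/(2πr h) = 1/(2π·0.0189·18.9) = 0.4456 m·K/W
R_rubber = ΣR − ΣR_known = 0.8830 − 0.5715 = 0.3115 m·K/W
ln(r₂/r₁)/(2πk) = 0.3115 ⇒ k = 0.3589/(2π·0.3115) = 0.183 W/m·K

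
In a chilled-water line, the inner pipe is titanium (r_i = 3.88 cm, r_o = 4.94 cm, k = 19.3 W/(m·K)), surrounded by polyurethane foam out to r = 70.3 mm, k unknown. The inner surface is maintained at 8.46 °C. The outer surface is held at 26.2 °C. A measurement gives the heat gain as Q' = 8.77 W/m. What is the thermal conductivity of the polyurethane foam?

k = 0.0278 W/m·K

ΣR = ΔT/Q' = |8.46 − 26.2|/8.77 = 2.023 m·K/W
Known resistances:
  R'_titanium = ln(0.0494/0.0388)/(2πk) = 0.2415/(2π·19.3) = 0.001992 m·K/W
R_polyurethane foam = ΣR − ΣR_known = 2.023 − 0.001992 = 2.021 m·K/W
ln(r₂/r₁)/(2πk) = 2.021 ⇒ k = 0.3528/(2π·2.021) = 0.0278 W/m·K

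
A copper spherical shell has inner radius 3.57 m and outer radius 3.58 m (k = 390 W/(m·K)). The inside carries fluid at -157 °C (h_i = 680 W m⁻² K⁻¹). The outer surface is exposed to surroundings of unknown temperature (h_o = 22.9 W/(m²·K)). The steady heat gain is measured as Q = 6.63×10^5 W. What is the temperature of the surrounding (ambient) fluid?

Series resistances:
  R_conv,in = 1/(4πr²h) = 1/(4π·3.57²·680) = 9.182×10^-6 K/W
  R_copper = (1/3.57 − 1/3.58)/(4πk) = 7.824×10^-4/(4π·390) = 1.597×10^-7 K/W
  R_conv,out = 1/(4πr²h) = 1/(4π·3.58²·22.9) = 2.711×10^-4 K/W
ΣR = 2.805×10^-4 K/W
ΔT = Q·ΣR = 6.63×10^5 × 2.805×10^-4 = 186.0 K
Heat flows inward, so T_out = T_in + ΔT = -157 + 186.0 = 29.0 °C

T_out = 29.0 °C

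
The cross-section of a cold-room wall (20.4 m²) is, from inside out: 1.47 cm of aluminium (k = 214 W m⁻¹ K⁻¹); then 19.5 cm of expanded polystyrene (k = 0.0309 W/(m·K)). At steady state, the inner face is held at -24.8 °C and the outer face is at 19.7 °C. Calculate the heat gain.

Q = 144 W

Treat each layer as a resistance in series:
  R_aluminium = L/(kA) = 0.0147/(214·20.4) = 3.367×10^-6 K/W
  R_expanded polystyrene = L/(kA) = 0.195/(0.0309·20.4) = 0.3093 K/W
ΣR = 3.367×10^-6 + 0.3093 = 0.3093 K/W
Q = ΔT/ΣR = (-24.8 °C − 19.7 °C)/0.3093 = -144 W
(Negative Q ⇒ heat flows inward; heat gain = 144 W.)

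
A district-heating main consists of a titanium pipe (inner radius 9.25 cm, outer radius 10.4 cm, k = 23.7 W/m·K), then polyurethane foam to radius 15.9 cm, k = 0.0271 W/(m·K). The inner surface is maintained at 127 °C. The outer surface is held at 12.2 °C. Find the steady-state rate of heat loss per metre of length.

Q' = 46.0 W/m

Series thermal resistances, inner to outer:
  R'_titanium = ln(0.104/0.0925)/(2πk) = 0.1172/(2π·23.7) = 7.869×10^-4 m·K/W
  R'_polyurethane foam = ln(0.159/0.104)/(2πk) = 0.4245/(2π·0.0271) = 2.493 m·K/W
ΣR = 7.869×10^-4 + 2.493 = 2.494 m·K/W
Q' = ΔT/ΣR = (127 °C − 12.2 °C)/2.494 = 46.0 W/m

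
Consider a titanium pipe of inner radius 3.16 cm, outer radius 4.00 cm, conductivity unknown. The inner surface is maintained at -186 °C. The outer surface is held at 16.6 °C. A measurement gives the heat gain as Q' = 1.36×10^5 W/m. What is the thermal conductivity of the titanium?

ΣR = ΔT/Q' = |-186 − 16.6|/1.36×10^5 = 0.001490 m·K/W
ln(r₂/r₁)/(2πk) = 0.001490 ⇒ k = 0.2357/(2π·0.001490) = 25.2 W/m·K

k = 25.2 W/m·K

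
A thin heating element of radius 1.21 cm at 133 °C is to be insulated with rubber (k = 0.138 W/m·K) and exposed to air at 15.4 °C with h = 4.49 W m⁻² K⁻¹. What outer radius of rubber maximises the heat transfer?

r_cr = 3.07 cm

For a cylinder, r_cr = k_ins/h = 0.138/4.49 = 0.0307 m = 3.07 cm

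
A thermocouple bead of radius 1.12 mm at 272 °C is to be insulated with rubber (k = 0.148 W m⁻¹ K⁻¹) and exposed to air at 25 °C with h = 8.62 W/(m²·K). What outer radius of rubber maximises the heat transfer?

r_cr = 3.43 cm

For a sphere, r_cr = 2k_ins/h = 2·0.148/8.62 = 0.0343 m = 3.43 cm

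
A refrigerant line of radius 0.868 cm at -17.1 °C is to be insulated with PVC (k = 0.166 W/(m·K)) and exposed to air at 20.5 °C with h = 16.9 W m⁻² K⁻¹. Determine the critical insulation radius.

For a cylinder, r_cr = k_ins/h = 0.166/16.9 = 0.00982 m = 0.982 cm

r_cr = 0.982 cm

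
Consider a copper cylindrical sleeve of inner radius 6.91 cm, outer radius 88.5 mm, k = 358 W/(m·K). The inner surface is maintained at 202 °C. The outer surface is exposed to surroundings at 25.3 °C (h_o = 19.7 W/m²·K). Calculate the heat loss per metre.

Q' = 1930 W/m

Series thermal resistances, inner to outer:
  R'_copper = ln(0.0885/0.0691)/(2πk) = 0.2474/(2π·358) = 1.100×10^-4 m·K/W
  R'_conv,out = 1/(2πr h) = 1/(2π·0.0885·19.7) = 0.09129 m·K/W
ΣR = 1.100×10^-4 + 0.09129 = 0.09140 m·K/W
Q' = ΔT/ΣR = (202 °C − 25.3 °C)/0.09140 = 1930 W/m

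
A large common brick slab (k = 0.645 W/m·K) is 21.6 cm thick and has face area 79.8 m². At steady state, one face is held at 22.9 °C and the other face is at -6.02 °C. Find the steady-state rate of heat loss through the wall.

Q = 6890 W

Q = kA·ΔT/L = 0.645 × 79.8 × |22.9 °C − -6.02 °C| / 0.216 = 6890 W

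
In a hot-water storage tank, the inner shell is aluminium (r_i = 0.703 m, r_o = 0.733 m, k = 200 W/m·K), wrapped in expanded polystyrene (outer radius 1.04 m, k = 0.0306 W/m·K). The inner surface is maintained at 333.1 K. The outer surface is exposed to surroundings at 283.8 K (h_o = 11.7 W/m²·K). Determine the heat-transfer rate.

Series thermal resistances, inner to outer:
  R_aluminium = (1/0.703 − 1/0.733)/(4πk) = 0.05822/(4π·200) = 2.316×10^-5 K/W
  R_expanded polystyrene = (1/0.733 − 1/1.04)/(4πk) = 0.4027/(4π·0.0306) = 1.047 K/W
  R_conv,out = 1/(4πr²h) = 1/(4π·1.04²·11.7) = 0.006288 K/W
ΣR = 2.316×10^-5 + 1.047 + 0.006288 = 1.053 K/W
Q = ΔT/ΣR = (333.1 K − 283.8 K)/1.053 = 46.8 W

Q = 46.8 W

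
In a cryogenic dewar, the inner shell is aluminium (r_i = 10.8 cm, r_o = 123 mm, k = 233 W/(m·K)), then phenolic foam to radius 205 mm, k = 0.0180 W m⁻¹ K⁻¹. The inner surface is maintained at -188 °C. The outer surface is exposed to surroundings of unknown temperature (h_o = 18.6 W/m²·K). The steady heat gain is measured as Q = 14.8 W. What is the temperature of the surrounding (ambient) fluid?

Series resistances:
  R_aluminium = (1/0.108 − 1/0.123)/(4πk) = 1.129/(4π·233) = 3.857×10^-4 K/W
  R_phenolic foam = (1/0.123 − 1/0.205)/(4πk) = 3.252/(4π·0.0180) = 14.38 K/W
  R_conv,out = 1/(4πr²h) = 1/(4π·0.205²·18.6) = 0.1018 K/W
ΣR = 14.48 K/W
ΔT = Q·ΣR = 14.8 × 14.48 = 214.3 K
Heat flows inward, so T_out = T_in + ΔT = -188 + 214.3 = 26.3 °C

T_out = 26.3 °C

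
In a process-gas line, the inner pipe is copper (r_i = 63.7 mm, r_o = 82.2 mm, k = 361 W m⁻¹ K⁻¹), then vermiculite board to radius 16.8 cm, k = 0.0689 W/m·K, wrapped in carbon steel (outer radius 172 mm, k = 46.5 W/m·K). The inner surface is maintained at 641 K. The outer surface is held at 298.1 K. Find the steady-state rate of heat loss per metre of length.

Q' = 208 W/m

Resistance network (inner→outer):
  R'_copper = ln(0.0822/0.0637)/(2πk) = 0.2550/(2π·361) = 1.124×10^-4 m·K/W
  R'_vermiculite board = ln(0.168/0.0822)/(2πk) = 0.7148/(2π·0.0689) = 1.651 m·K/W
  R'_carbon steel = ln(0.172/0.168)/(2πk) = 0.02353/(2π·46.5) = 8.054×10^-5 m·K/W
ΣR = 1.124×10^-4 + 1.651 + 8.054×10^-5 = 1.651 m·K/W
Q' = ΔT/ΣR = (641 K − 298.1 K)/1.651 = 208 W/m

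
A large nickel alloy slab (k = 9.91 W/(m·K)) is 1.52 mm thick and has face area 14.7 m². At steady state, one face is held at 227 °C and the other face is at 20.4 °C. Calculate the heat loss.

Q = kA·ΔT/L = 9.91 × 14.7 × |227 °C − 20.4 °C| / 0.00152 = 1.98×10^7 W

Q = 19800 kW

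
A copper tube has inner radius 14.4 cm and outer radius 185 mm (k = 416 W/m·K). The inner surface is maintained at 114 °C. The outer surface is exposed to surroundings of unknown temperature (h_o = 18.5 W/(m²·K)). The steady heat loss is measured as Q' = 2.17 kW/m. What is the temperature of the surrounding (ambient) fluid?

T_out = 12.9 °C

Series resistances:
  R'_copper = ln(0.185/0.144)/(2πk) = 0.2505/(2π·416) = 9.585×10^-5 m·K/W
  R'_conv,out = 1/(2πr h) = 1/(2π·0.185·18.5) = 0.04650 m·K/W
ΣR = 0.04660 m·K/W
ΔT = Q'·ΣR = 2170 × 0.04660 = 101.1 K
Heat flows outward, so T_out = T_in − ΔT = 114 − 101.1 = 12.9 °C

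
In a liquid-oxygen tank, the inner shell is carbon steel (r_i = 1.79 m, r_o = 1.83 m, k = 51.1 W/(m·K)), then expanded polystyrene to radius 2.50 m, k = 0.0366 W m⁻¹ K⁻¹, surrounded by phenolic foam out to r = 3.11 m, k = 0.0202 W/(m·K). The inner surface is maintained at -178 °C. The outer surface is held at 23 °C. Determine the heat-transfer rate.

Treat each layer as a resistance in series:
  R_carbon steel = (1/1.79 − 1/1.83)/(4πk) = 0.01221/(4π·51.1) = 1.902×10^-5 K/W
  R_expanded polystyrene = (1/1.83 − 1/2.50)/(4πk) = 0.1464/(4π·0.0366) = 0.3184 K/W
  R_phenolic foam = (1/2.50 − 1/3.11)/(4πk) = 0.07846/(4π·0.0202) = 0.3091 K/W
ΣR = 1.902×10^-5 + 0.3184 + 0.3091 = 0.6275 K/W
Q = ΔT/ΣR = (-178 °C − 23 °C)/0.6275 = -320 W
(Negative Q ⇒ heat flows inward; heat gain = 320 W.)

Q = 320 W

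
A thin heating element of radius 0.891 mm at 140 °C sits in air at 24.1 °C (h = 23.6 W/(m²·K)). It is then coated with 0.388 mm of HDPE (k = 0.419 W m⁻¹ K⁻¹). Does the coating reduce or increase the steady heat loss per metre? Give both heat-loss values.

Critical radius for a cylinder: r_cr = k/h = 0.0178 m = 1.78 cm.
Outer radius after coating: r₂ = 8.91×10^-4 + 3.88×10^-4 = 0.001279 m.
Since r₁ < r_cr and r₂ ≤ r_cr, the coating moves toward the maximum at r_cr — heat loss rises.
Bare: R = 1/(2πr₁h) = 7.569 m·K/W; Q = 115.9/7.569 = 15.3 W/m.
Coated: R = R_cond + R_conv = 5.410 m·K/W; Q = 115.9/5.410 = 21.4 W/m.

increases: 15.3 → 21.4 W/m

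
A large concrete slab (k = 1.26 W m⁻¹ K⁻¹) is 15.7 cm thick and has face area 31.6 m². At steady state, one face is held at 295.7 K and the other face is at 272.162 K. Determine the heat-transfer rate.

Q = 5.97 kW

Q = kA·ΔT/L = 1.26 × 31.6 × |295.7 K − 272.162 K| / 0.157 = 5970 W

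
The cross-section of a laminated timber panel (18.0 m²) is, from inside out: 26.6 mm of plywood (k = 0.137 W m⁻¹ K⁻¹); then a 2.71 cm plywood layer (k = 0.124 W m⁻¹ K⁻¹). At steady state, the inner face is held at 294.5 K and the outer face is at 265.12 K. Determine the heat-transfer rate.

Q = 1280 W

Resistance network (inner→outer):
  R_plywood = L/(kA) = 0.0266/(0.137·18.0) = 0.01079 K/W
  R_plywood = L/(kA) = 0.0271/(0.124·18.0) = 0.01214 K/W
ΣR = 0.01079 + 0.01214 = 0.02293 K/W
Q = ΔT/ΣR = (294.5 K − 265.12 K)/0.02293 = 1280 W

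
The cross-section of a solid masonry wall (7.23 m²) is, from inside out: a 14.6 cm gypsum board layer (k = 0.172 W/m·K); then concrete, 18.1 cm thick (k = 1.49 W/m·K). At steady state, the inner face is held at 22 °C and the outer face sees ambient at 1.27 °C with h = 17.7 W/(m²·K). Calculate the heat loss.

Q = 146 W

Series thermal resistances, inner to outer:
  R_gypsum board = L/(kA) = 0.146/(0.172·7.23) = 0.1174 K/W
  R_concrete = L/(kA) = 0.181/(1.49·7.23) = 0.01680 K/W
  R_conv,out = 1/(hA) = 1/(17.7·7.23) = 0.007814 K/W
ΣR = 0.1174 + 0.01680 + 0.007814 = 0.1420 K/W
Q = ΔT/ΣR = (22 °C − 1.27 °C)/0.1420 = 146 W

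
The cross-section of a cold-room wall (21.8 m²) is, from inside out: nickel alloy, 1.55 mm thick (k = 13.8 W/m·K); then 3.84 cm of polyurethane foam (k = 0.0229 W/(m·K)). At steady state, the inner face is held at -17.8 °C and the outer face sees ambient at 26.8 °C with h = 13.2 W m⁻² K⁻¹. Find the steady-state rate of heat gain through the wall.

Q = 555 W

Series thermal resistances, inner to outer:
  R_nickel alloy = L/(kA) = 0.00155/(13.8·21.8) = 5.152×10^-6 K/W
  R_polyurethane foam = L/(kA) = 0.0384/(0.0229·21.8) = 0.07692 K/W
  R_conv,out = 1/(hA) = 1/(13.2·21.8) = 0.003475 K/W
ΣR = 5.152×10^-6 + 0.07692 + 0.003475 = 0.08040 K/W
Q = ΔT/ΣR = (-17.8 °C − 26.8 °C)/0.08040 = -555 W
(Negative Q ⇒ heat flows inward; heat gain = 555 W.)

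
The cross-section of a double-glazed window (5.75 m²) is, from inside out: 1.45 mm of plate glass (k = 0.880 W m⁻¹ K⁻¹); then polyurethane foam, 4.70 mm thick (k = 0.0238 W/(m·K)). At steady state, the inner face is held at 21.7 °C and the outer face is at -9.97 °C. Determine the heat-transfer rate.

Treat each layer as a resistance in series:
  R_plate glass = L/(kA) = 0.00145/(0.880·5.75) = 2.866×10^-4 K/W
  R_polyurethane foam = L/(kA) = 0.00470/(0.0238·5.75) = 0.03434 K/W
ΣR = 2.866×10^-4 + 0.03434 = 0.03463 K/W
Q = ΔT/ΣR = (21.7 °C − -9.97 °C)/0.03463 = 915 W

Q = 915 W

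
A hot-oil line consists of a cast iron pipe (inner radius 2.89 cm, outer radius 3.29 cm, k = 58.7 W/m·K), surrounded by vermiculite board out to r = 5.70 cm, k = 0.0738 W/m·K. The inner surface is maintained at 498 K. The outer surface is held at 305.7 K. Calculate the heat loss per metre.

Q' = 162 W/m

Series thermal resistances, inner to outer:
  R'_cast iron = ln(0.0329/0.0289)/(2πk) = 0.1296/(2π·58.7) = 3.515×10^-4 m·K/W
  R'_vermiculite board = ln(0.0570/0.0329)/(2πk) = 0.5496/(2π·0.0738) = 1.185 m·K/W
ΣR = 3.515×10^-4 + 1.185 = 1.185 m·K/W
Q' = ΔT/ΣR = (498 K − 305.7 K)/1.185 = 162 W/m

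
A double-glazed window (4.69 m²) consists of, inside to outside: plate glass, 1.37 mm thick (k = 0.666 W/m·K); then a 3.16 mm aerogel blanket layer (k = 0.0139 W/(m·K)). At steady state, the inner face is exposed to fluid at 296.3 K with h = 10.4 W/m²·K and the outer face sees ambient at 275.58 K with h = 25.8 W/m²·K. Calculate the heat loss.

Resistance network (inner→outer):
  R_conv,in = 1/(hA) = 1/(10.4·4.69) = 0.02050 K/W
  R_plate glass = L/(kA) = 0.00137/(0.666·4.69) = 4.386×10^-4 K/W
  R_aerogel blanket = L/(kA) = 0.00316/(0.0139·4.69) = 0.04847 K/W
  R_conv,out = 1/(hA) = 1/(25.8·4.69) = 0.008264 K/W
ΣR = 0.02050 + 4.386×10^-4 + 0.04847 + 0.008264 = 0.07767 K/W
Q = ΔT/ΣR = (296.3 K − 275.58 K)/0.07767 = 267 W

Q = 267 W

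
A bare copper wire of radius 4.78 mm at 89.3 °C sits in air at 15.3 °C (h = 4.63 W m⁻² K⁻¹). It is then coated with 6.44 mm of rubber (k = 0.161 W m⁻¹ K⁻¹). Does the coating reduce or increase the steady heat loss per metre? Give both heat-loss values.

Critical radius for a cylinder: r_cr = k/h = 0.0348 m = 3.48 cm.
Outer radius after coating: r₂ = 0.00478 + 0.00644 = 0.01122 m.
Since r₁ < r_cr and r₂ ≤ r_cr, the coating moves toward the maximum at r_cr — heat loss rises.
Bare: R = 1/(2πr₁h) = 7.191 m·K/W; Q = 74/7.191 = 10.3 W/m.
Coated: R = R_cond + R_conv = 3.907 m·K/W; Q = 74/3.907 = 18.9 W/m.

increases: 10.3 → 18.9 W/m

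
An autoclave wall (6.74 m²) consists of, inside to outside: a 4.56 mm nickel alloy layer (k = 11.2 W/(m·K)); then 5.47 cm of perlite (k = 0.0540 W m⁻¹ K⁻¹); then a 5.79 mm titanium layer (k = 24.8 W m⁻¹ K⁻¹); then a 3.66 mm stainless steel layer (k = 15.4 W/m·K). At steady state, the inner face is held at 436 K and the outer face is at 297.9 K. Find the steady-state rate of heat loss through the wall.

Treat each layer as a resistance in series:
  R_nickel alloy = L/(kA) = 0.00456/(11.2·6.74) = 6.041×10^-5 K/W
  R_perlite = L/(kA) = 0.0547/(0.0540·6.74) = 0.1503 K/W
  R_titanium = L/(kA) = 0.00579/(24.8·6.74) = 3.464×10^-5 K/W
  R_stainless steel = L/(kA) = 0.00366/(15.4·6.74) = 3.526×10^-5 K/W
ΣR = 6.041×10^-5 + 0.1503 + 3.464×10^-5 + 3.526×10^-5 = 0.1504 K/W
Q = ΔT/ΣR = (436 K − 297.9 K)/0.1504 = 918 W

Q = 918 W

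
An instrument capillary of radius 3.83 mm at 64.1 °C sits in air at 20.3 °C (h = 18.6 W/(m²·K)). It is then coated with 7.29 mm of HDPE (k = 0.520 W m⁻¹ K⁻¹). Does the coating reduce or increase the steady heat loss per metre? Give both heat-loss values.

Critical radius for a cylinder: r_cr = k/h = 0.0280 m = 2.80 cm.
Outer radius after coating: r₂ = 0.00383 + 0.00729 = 0.01112 m.
Since r₁ < r_cr and r₂ ≤ r_cr, the coating moves toward the maximum at r_cr — heat loss rises.
Bare: R = 1/(2πr₁h) = 2.234 m·K/W; Q = 43.8/2.234 = 19.6 W/m.
Coated: R = R_cond + R_conv = 1.096 m·K/W; Q = 43.8/1.096 = 40.0 W/m.

increases: 19.6 → 40.0 W/m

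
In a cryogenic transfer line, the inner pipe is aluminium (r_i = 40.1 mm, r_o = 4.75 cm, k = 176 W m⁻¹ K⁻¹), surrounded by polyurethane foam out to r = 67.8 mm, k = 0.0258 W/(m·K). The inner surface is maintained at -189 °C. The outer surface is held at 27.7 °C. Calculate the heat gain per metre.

Q' = 98.7 W/m

Resistance network (inner→outer):
  R'_aluminium = ln(0.0475/0.0401)/(2πk) = 0.1694/(2π·176) = 1.531×10^-4 m·K/W
  R'_polyurethane foam = ln(0.0678/0.0475)/(2πk) = 0.3558/(2π·0.0258) = 2.195 m·K/W
ΣR = 1.531×10^-4 + 2.195 = 2.195 m·K/W
Q' = ΔT/ΣR = (-189 °C − 27.7 °C)/2.195 = -98.7 W/m
(Negative Q' ⇒ heat flows inward; heat gain = 98.7 W/m.)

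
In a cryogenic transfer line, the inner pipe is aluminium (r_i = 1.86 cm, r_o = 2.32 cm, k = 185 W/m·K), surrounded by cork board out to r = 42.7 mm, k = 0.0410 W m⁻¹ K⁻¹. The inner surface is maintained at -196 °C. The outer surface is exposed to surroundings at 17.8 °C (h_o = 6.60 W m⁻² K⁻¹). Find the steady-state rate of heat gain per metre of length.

Q' = 72.9 W/m

Resistance network (inner→outer):
  R'_aluminium = ln(0.0232/0.0186)/(2πk) = 0.2210/(2π·185) = 1.901×10^-4 m·K/W
  R'_cork board = ln(0.0427/0.0232)/(2πk) = 0.6100/(2π·0.0410) = 2.368 m·K/W
  R'_conv,out = 1/(2πr h) = 1/(2π·0.0427·6.60) = 0.5647 m·K/W
ΣR = 1.901×10^-4 + 2.368 + 0.5647 = 2.933 m·K/W
Q' = ΔT/ΣR = (-196 °C − 17.8 °C)/2.933 = -72.9 W/m
(Negative Q' ⇒ heat flows inward; heat gain = 72.9 W/m.)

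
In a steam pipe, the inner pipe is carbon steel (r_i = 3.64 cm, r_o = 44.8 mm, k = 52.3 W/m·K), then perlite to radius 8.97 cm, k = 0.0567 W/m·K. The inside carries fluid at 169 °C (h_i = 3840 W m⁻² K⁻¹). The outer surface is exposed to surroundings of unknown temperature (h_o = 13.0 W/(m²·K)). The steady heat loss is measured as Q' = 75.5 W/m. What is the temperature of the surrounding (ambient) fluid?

T_out = 11.4 °C

Series resistances:
  R'_conv,in = 1/(2πr h) = 1/(2π·0.0364·3840) = 0.001139 m·K/W
  R'_carbon steel = ln(0.0448/0.0364)/(2πk) = 0.2076/(2π·52.3) = 6.319×10^-4 m·K/W
  R'_perlite = ln(0.0897/0.0448)/(2πk) = 0.6943/(2π·0.0567) = 1.949 m·K/W
  R'_conv,out = 1/(2πr h) = 1/(2π·0.0897·13.0) = 0.1365 m·K/W
ΣR = 2.087 m·K/W
ΔT = Q'·ΣR = 75.5 × 2.087 = 157.6 K
Heat flows outward, so T_out = T_in − ΔT = 169 − 157.6 = 11.4 °C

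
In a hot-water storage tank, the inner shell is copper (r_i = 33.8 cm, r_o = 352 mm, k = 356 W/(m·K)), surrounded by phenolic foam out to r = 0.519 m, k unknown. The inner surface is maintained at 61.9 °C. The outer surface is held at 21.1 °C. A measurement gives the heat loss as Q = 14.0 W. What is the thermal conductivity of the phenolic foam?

ΣR = ΔT/Q = |61.9 − 21.1|/14.0 = 2.914 K/W
Known resistances:
  R_copper = (1/0.338 − 1/0.352)/(4πk) = 0.1177/(4π·356) = 2.630×10^-5 K/W
R_phenolic foam = ΣR − ΣR_known = 2.914 − 2.630×10^-5 = 2.914 K/W
(1/r₁−1/r₂)/(4πk) = 2.914 ⇒ k = 0.9141/(4π·2.914) = 0.0250 W/m·K

k = 0.0250 W/m·K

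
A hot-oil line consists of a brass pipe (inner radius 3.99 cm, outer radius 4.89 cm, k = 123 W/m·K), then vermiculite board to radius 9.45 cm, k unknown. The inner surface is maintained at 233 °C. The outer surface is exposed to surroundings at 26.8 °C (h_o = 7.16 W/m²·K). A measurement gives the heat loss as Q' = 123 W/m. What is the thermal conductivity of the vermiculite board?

k = 0.0728 W/m·K

ΣR = ΔT/Q' = |233 − 26.8|/123 = 1.676 m·K/W
Known resistances:
  R'_brass = ln(0.0489/0.0399)/(2πk) = 0.2034/(2π·123) = 2.632×10^-4 m·K/W
  R'_conv,out = 1/(2πr h) = 1/(2π·0.0945·7.16) = 0.2352 m·K/W
R_vermiculite board = ΣR − ΣR_known = 1.676 − 0.2355 = 1.440 m·K/W
ln(r₂/r₁)/(2πk) = 1.440 ⇒ k = 0.6588/(2π·1.440) = 0.0728 W/m·K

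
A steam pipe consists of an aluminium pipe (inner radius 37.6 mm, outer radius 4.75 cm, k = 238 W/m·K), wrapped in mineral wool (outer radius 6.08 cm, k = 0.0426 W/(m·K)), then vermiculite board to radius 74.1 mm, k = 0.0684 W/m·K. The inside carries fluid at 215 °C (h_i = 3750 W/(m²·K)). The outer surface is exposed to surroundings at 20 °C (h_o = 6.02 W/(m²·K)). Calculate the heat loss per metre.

Treat each layer as a resistance in series:
  R'_conv,in = 1/(2πr h) = 1/(2π·0.0376·3750) = 0.001129 m·K/W
  R'_aluminium = ln(0.0475/0.0376)/(2πk) = 0.2337/(2π·238) = 1.563×10^-4 m·K/W
  R'_mineral wool = ln(0.0608/0.0475)/(2πk) = 0.2469/(2π·0.0426) = 0.9223 m·K/W
  R'_vermiculite board = ln(0.0741/0.0608)/(2πk) = 0.1978/(2π·0.0684) = 0.4603 m·K/W
  R'_conv,out = 1/(2πr h) = 1/(2π·0.0741·6.02) = 0.3568 m·K/W
ΣR = 0.001129 + 1.563×10^-4 + 0.9223 + 0.4603 + 0.3568 = 1.741 m·K/W
Q' = ΔT/ΣR = (215 °C − 20 °C)/1.741 = 112 W/m

Q' = 112 W/m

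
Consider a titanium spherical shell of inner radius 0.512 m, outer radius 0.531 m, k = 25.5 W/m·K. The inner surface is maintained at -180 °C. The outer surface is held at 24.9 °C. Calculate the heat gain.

Q = 940 kW

Q = 4πk·ΔT/(1/r₁ − 1/r₂) = 4π × 25.5 × 204.9 / (1/0.512 − 1/0.531) = 9.40×10^5 W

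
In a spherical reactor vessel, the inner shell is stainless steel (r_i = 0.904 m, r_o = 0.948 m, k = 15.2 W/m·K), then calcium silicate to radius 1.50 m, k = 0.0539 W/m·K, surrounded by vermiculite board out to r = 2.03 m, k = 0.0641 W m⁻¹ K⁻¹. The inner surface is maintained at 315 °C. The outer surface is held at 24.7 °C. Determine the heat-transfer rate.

Series thermal resistances, inner to outer:
  R_stainless steel = (1/0.904 − 1/0.948)/(4πk) = 0.05134/(4π·15.2) = 2.688×10^-4 K/W
  R_calcium silicate = (1/0.948 − 1/1.50)/(4πk) = 0.3882/(4π·0.0539) = 0.5731 K/W
  R_vermiculite board = (1/1.50 − 1/2.03)/(4πk) = 0.1741/(4π·0.0641) = 0.2161 K/W
ΣR = 2.688×10^-4 + 0.5731 + 0.2161 = 0.7895 K/W
Q = ΔT/ΣR = (315 °C − 24.7 °C)/0.7895 = 368 W

Q = 368 W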